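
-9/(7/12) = -108/7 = -15.43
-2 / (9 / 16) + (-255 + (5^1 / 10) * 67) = -225.06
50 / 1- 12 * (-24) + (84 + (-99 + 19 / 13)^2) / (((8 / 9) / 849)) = 3098577949 / 338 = 9167390.38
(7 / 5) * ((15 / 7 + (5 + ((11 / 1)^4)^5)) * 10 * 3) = 28255499787167520386742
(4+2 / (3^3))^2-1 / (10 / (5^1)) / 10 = 241271 / 14580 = 16.55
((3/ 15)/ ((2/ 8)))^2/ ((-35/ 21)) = -0.38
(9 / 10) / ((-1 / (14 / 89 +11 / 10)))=-1.13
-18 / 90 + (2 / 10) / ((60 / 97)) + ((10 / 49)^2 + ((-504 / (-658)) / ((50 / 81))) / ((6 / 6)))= 9518647 / 6770820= 1.41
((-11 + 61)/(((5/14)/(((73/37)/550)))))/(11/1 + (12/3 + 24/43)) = 43946/1361415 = 0.03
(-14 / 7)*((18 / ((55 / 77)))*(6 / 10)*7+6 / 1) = -5592 / 25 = -223.68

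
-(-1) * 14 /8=7 /4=1.75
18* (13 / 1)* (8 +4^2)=5616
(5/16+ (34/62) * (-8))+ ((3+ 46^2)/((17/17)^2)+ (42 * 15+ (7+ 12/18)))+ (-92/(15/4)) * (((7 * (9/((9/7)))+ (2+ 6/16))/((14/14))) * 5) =-5281519/1488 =-3549.41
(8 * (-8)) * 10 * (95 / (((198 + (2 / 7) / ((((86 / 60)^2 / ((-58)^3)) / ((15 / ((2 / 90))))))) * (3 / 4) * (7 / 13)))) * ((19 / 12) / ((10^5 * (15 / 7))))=121482998 / 2000181239600625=0.00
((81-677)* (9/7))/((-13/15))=80460/91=884.18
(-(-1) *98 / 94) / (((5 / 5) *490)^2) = 1 / 230300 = 0.00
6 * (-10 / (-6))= 10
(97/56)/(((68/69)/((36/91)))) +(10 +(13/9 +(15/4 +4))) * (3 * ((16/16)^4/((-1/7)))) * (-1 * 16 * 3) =1676216173/86632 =19348.70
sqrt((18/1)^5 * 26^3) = 50544 * sqrt(13) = 182238.98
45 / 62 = 0.73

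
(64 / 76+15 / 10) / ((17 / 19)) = 89 / 34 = 2.62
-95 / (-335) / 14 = 19 / 938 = 0.02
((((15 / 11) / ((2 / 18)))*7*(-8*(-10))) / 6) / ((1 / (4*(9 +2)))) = 50400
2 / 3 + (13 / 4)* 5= 203 / 12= 16.92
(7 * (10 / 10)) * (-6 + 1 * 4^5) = 7126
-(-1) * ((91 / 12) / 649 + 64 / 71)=504893 / 552948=0.91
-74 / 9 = -8.22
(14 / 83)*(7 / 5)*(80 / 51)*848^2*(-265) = -70588730.00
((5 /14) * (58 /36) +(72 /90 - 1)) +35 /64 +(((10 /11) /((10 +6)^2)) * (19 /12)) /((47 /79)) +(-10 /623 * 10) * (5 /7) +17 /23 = 1859312895577 /1194777239040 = 1.56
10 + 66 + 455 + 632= 1163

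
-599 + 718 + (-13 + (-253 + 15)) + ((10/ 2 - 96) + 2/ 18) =-2006/ 9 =-222.89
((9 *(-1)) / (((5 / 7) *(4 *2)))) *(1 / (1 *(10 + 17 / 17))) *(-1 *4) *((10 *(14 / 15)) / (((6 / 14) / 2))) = 1372 / 55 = 24.95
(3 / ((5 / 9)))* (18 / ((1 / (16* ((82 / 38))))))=318816 / 95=3355.96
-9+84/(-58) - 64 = -2159/29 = -74.45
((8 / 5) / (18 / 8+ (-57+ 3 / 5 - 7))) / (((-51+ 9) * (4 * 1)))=4 / 25683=0.00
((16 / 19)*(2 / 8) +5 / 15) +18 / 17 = 1553 / 969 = 1.60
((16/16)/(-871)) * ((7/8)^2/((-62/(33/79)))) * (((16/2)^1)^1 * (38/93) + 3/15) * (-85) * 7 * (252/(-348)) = 2172648093/245457666688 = 0.01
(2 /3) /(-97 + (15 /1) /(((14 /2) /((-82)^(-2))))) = -94136 /13696743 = -0.01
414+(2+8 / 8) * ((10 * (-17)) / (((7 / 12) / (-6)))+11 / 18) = 237785 / 42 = 5661.55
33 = 33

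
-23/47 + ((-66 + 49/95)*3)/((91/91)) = -879346/4465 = -196.94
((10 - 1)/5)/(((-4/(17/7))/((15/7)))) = -459/196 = -2.34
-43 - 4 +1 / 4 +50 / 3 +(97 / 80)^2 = -549373 / 19200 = -28.61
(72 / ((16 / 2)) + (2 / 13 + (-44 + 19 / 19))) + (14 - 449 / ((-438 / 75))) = 108257 / 1898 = 57.04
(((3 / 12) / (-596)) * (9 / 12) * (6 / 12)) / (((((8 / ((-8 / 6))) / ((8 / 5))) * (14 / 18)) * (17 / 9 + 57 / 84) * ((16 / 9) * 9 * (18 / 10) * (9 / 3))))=3 / 12339584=0.00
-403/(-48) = 403/48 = 8.40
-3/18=-1/6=-0.17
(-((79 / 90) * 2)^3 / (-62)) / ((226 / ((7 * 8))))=6902546 / 319210875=0.02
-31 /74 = -0.42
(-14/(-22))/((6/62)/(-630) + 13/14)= 22785/33242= 0.69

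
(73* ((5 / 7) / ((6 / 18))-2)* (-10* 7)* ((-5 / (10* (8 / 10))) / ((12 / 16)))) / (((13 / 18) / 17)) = 186150 / 13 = 14319.23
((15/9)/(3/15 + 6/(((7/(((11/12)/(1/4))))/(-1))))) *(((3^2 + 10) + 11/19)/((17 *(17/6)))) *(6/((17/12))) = -9374400/9614741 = -0.98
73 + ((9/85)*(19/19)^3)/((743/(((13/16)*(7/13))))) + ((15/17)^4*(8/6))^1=366420151039/4964488240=73.81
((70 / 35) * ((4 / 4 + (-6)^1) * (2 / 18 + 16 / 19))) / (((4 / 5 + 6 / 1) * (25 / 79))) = -4.43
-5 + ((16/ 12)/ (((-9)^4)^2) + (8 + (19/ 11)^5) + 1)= 402956438673593/ 20798152391313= 19.37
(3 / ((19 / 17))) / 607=51 / 11533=0.00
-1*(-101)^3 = 1030301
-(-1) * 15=15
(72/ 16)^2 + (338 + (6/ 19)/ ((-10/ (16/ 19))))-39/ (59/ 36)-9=138625307/ 425980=325.43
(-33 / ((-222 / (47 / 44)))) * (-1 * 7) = -329 / 296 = -1.11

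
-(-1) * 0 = 0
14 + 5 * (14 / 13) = 252 / 13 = 19.38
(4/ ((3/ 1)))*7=9.33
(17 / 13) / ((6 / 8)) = 68 / 39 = 1.74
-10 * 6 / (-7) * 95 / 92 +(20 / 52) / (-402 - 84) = 8.85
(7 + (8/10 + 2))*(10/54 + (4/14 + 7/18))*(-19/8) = -8645/432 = -20.01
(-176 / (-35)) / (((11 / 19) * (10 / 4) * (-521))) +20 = 1822892 / 91175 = 19.99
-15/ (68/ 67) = -1005/ 68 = -14.78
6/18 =1/3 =0.33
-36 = -36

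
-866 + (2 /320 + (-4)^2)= -135999 /160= -849.99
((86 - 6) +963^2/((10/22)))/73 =10201459/365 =27949.20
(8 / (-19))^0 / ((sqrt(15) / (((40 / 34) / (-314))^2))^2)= 2000 / 152235363962163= 0.00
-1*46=-46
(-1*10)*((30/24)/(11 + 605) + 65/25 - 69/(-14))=-92777/1232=-75.31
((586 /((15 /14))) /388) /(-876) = -2051 /1274580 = -0.00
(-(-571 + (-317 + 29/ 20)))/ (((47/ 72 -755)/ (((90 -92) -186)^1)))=8571672/ 38795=220.95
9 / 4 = 2.25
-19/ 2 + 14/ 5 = -67/ 10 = -6.70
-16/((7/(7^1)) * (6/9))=-24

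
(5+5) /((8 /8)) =10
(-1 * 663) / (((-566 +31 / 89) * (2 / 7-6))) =-137683 / 671240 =-0.21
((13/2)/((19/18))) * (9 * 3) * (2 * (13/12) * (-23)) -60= -317127/38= -8345.45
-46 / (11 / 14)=-644 / 11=-58.55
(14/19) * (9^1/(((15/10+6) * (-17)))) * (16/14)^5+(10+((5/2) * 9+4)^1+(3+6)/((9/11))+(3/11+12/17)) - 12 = 3103249333/85307530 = 36.38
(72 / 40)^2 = 81 / 25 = 3.24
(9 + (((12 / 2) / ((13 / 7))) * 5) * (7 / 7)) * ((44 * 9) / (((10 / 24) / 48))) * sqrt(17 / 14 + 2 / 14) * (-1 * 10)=-74587392 * sqrt(266) / 91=-13367951.09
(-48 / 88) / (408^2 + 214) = -3 / 916729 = -0.00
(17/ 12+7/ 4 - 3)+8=49/ 6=8.17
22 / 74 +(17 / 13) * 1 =1.60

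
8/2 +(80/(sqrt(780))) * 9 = 4 +24 * sqrt(195)/13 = 29.78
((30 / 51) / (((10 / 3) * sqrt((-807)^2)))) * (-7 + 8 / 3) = -13 / 13719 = -0.00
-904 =-904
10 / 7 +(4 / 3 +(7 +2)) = 247 / 21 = 11.76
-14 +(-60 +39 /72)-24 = -2339 /24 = -97.46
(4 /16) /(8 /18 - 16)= -9 /560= -0.02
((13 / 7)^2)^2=28561 / 2401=11.90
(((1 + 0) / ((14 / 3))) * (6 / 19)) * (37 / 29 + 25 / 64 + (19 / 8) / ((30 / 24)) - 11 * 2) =-1539567 / 1234240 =-1.25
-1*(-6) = 6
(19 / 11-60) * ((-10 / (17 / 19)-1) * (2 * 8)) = 2122992 / 187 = 11352.90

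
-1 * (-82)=82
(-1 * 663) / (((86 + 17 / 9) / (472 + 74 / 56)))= -79080651 / 22148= -3570.55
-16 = -16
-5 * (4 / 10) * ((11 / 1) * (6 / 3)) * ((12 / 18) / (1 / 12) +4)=-528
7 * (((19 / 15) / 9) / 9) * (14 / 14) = 133 / 1215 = 0.11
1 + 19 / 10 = 29 / 10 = 2.90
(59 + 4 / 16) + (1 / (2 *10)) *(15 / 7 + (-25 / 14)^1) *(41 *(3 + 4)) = 515 / 8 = 64.38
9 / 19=0.47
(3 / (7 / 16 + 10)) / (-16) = -3 / 167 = -0.02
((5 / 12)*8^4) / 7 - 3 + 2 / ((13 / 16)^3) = 11282261 / 46137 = 244.54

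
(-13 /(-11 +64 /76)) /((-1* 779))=-13 /7913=-0.00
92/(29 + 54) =1.11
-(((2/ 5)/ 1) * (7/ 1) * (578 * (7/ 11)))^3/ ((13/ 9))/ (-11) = 1635702252641856/ 23791625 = 68751178.31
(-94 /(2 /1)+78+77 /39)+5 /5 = 1325 /39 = 33.97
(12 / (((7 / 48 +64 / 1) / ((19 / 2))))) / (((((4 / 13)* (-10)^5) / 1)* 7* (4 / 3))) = -6669 / 1077650000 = -0.00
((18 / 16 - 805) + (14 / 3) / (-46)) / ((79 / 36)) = -1331385 / 3634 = -366.37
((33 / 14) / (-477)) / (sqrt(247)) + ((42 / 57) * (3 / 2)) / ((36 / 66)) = 77 / 38 -11 * sqrt(247) / 549822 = 2.03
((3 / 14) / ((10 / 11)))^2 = 1089 / 19600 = 0.06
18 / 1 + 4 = 22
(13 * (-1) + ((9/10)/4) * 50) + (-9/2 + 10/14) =-155/28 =-5.54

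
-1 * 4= -4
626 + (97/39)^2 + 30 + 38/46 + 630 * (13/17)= 680811388/594711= 1144.78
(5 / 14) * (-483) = -345 / 2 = -172.50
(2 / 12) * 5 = 5 / 6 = 0.83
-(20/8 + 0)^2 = -25/4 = -6.25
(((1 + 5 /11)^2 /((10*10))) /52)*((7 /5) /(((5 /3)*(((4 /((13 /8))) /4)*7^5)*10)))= 3 /907878125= 0.00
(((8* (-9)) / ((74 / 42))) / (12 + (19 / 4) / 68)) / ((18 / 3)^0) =-58752 / 17353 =-3.39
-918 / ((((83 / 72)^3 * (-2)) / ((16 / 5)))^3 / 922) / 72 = 312970594383446484713472 / 23367531908442550375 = 13393.40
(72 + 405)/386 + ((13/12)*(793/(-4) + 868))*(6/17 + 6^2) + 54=693775761/26248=26431.57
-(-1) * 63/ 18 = 7/ 2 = 3.50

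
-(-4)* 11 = 44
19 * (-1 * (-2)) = 38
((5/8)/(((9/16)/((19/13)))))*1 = 190/117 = 1.62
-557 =-557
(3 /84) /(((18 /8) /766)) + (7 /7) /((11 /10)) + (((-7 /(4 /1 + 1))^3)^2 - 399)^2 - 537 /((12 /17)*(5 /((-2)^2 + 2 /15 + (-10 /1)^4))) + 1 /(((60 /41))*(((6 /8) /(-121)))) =-154410973112016263 /112792968750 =-1368976.94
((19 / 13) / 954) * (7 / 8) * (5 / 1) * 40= 3325 / 12402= 0.27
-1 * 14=-14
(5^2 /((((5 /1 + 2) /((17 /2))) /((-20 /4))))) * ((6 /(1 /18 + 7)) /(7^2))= -114750 /43561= -2.63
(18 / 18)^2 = 1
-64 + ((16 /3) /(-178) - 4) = -18164 /267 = -68.03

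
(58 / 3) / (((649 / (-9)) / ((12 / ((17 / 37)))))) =-77256 / 11033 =-7.00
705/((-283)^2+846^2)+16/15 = 2548691/2387415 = 1.07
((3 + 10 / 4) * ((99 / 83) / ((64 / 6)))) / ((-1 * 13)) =-3267 / 69056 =-0.05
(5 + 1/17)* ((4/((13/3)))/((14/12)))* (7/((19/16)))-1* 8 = 65480/4199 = 15.59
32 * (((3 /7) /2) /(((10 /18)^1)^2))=3888 /175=22.22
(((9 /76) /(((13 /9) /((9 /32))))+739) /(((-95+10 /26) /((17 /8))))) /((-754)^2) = -397204201 /13605088174080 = -0.00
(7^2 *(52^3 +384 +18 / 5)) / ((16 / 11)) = 189991571 / 40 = 4749789.28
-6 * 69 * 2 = -828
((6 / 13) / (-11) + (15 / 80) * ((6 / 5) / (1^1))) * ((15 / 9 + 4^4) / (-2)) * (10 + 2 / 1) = -282.98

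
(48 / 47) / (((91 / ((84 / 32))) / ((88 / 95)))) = 1584 / 58045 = 0.03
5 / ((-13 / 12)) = -4.62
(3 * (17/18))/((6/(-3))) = -17/12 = -1.42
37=37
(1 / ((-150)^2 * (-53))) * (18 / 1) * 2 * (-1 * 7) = 7 / 33125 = 0.00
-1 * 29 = -29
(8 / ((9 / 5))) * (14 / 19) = 3.27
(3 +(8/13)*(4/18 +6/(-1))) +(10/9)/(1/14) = 15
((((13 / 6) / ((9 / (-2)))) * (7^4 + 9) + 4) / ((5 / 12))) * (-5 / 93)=124888 / 837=149.21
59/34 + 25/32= 1369/544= 2.52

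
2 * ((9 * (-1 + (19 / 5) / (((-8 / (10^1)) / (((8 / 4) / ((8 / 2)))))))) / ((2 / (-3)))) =729 / 8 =91.12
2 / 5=0.40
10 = 10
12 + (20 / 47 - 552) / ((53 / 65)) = -1655168 / 2491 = -664.46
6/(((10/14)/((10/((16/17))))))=357/4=89.25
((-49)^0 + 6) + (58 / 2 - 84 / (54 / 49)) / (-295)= 3802 / 531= 7.16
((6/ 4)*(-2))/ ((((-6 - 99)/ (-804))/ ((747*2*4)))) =-4804704/ 35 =-137277.26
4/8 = 1/2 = 0.50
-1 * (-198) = 198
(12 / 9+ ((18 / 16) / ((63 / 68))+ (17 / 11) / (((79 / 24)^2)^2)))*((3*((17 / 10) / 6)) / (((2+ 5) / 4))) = 783379267817 / 629822809770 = 1.24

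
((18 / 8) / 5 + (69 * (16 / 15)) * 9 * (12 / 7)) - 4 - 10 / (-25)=31707 / 28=1132.39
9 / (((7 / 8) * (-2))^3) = -576 / 343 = -1.68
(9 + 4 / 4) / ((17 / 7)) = 70 / 17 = 4.12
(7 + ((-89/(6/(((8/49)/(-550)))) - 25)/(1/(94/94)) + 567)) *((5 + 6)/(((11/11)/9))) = 54351.44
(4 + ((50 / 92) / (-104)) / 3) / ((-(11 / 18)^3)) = -13944069 / 795938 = -17.52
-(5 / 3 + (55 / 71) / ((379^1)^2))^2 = -2600257492998400 / 936086639554089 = -2.78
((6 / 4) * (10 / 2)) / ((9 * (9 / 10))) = 25 / 27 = 0.93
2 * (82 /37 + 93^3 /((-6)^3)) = -1101611 /148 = -7443.32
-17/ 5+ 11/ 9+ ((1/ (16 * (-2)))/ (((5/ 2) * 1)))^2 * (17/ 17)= -125431/ 57600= -2.18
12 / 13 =0.92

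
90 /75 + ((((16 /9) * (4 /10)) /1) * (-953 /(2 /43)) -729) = -137683 /9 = -15298.11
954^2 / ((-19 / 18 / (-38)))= 32764176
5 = 5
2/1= 2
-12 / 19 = -0.63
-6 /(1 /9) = -54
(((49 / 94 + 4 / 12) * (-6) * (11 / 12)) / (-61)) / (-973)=-2651 / 33475092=-0.00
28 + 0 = 28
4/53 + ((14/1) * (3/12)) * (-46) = -8529/53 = -160.92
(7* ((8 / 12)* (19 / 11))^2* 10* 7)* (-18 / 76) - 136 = -35076 / 121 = -289.88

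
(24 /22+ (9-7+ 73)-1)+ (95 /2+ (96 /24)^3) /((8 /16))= 3279 /11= 298.09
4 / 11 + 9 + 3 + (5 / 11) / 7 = 87 / 7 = 12.43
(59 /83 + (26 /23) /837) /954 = 1137967 /1524332682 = 0.00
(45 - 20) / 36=25 / 36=0.69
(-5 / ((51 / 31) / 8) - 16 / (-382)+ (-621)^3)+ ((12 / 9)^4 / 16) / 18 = -566871550246843 / 2367063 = -239483085.26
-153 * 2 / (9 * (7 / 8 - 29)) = 272 / 225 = 1.21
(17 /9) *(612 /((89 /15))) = 17340 /89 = 194.83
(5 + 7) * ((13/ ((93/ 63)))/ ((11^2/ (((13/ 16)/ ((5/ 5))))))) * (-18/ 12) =-31941/ 30008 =-1.06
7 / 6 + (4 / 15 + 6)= 223 / 30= 7.43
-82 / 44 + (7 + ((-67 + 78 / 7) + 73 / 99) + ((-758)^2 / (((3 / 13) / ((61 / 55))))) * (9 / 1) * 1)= 172227510871 / 6930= 24852454.67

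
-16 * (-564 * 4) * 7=252672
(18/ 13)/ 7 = 18/ 91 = 0.20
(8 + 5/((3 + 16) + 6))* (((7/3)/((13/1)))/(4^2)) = 287/3120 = 0.09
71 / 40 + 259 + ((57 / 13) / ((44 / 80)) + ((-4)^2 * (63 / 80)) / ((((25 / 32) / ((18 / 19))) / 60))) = 644198799 / 543400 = 1185.50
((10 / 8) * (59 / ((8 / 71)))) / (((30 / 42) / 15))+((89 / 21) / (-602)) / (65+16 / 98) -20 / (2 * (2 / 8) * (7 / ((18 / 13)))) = 13737.24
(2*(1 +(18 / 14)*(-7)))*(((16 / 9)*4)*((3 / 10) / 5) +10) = -12512 / 75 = -166.83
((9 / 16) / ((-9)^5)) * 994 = -497 / 52488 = -0.01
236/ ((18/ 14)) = 1652/ 9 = 183.56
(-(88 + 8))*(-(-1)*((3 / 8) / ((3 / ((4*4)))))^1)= -192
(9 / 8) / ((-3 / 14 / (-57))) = 1197 / 4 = 299.25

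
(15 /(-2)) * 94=-705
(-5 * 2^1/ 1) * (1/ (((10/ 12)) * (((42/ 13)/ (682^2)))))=-12093224/ 7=-1727603.43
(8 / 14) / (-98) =-0.01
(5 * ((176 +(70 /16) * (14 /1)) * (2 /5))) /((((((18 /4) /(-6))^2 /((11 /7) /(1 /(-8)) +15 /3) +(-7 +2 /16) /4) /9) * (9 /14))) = -11266528 /3041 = -3704.88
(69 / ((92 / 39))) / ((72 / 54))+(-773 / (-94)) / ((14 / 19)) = 174227 / 5264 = 33.10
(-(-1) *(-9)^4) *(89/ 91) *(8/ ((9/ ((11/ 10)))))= 2854764/ 455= 6274.21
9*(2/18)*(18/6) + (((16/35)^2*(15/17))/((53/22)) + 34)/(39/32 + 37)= 1050624637/269971135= 3.89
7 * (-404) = -2828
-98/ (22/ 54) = -2646/ 11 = -240.55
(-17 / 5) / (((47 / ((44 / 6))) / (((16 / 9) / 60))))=-1496 / 95175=-0.02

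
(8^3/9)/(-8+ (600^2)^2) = 64/145799999991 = 0.00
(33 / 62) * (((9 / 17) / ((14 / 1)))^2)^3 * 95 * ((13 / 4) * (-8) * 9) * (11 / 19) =-112854153555 / 5634085536877504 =-0.00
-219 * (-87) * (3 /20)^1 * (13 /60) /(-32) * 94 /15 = -3880461 /32000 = -121.26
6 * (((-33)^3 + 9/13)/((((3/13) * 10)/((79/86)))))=-18453294/215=-85829.27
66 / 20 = 33 / 10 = 3.30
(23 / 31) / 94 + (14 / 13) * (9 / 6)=61493 / 37882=1.62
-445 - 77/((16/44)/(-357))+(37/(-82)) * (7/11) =135569631/1804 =75149.46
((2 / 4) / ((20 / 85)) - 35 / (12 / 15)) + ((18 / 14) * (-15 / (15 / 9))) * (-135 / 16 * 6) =15237 / 28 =544.18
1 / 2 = 0.50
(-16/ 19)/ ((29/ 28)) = -448/ 551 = -0.81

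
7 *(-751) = -5257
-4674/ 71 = -65.83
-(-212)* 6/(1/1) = 1272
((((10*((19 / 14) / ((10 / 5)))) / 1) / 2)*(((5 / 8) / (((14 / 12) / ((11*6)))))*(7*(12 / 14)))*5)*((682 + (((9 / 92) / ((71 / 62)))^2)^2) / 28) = 54735513082278329577375 / 624422903396685568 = 87657.76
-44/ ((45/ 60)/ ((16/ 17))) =-2816/ 51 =-55.22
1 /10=0.10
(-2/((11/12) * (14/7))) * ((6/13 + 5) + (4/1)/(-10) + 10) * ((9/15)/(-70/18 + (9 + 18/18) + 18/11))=-317196/249275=-1.27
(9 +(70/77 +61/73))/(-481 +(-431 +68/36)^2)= 698868/11945494649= 0.00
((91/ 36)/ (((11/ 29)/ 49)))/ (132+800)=129311/ 369072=0.35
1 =1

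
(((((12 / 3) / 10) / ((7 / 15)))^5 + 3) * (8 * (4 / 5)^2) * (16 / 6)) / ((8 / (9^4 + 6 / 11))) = 38776.20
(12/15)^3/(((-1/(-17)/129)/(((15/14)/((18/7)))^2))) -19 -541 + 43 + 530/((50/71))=6458/15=430.53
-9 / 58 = -0.16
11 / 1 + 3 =14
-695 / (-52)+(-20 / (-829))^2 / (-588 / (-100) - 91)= 63525089335 / 4752958756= 13.37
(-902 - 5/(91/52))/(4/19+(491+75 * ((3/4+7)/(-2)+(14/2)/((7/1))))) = -962768/293223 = -3.28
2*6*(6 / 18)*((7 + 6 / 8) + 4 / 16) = 32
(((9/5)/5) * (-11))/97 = -0.04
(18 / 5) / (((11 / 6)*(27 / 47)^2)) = 8836 / 1485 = 5.95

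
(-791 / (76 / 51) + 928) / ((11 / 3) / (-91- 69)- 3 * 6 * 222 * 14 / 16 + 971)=-3622440 / 23032769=-0.16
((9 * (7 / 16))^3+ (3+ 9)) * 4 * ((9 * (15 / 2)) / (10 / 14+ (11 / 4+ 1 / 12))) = 5559.39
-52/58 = -26/29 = -0.90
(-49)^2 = 2401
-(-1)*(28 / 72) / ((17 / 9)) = 7 / 34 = 0.21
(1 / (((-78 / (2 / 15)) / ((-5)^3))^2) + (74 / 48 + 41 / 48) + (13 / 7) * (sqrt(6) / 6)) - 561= -122337719 / 219024 + 13 * sqrt(6) / 42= -557.80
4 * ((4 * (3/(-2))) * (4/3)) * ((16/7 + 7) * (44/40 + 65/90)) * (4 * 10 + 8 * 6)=-3001856/63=-47648.51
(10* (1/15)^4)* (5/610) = 1/617625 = 0.00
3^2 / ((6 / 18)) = 27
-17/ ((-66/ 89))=1513/ 66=22.92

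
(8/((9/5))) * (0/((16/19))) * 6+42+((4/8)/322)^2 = 17418913/414736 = 42.00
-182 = -182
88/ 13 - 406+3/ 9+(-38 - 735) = -45704/ 39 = -1171.90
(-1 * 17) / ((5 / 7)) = -119 / 5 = -23.80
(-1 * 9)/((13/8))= -72/13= -5.54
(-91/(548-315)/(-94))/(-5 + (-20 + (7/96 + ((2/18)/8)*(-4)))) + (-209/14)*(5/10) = -7.46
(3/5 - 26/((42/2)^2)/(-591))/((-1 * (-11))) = 71093/1303155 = 0.05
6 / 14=3 / 7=0.43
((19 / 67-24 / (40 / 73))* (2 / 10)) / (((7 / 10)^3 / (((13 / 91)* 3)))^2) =-5248080000 / 386241667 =-13.59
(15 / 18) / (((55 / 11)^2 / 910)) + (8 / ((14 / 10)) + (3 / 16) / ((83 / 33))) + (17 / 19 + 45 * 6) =162679661 / 529872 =307.02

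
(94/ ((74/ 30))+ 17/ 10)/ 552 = 0.07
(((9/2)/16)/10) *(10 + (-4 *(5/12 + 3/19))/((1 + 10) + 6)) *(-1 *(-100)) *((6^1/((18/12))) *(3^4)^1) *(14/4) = 81299295/2584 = 31462.58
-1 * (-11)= 11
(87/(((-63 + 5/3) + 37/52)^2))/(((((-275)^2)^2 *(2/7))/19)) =20113704/73070068315234375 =0.00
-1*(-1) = 1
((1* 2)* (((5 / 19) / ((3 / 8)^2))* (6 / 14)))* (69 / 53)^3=70081920 / 19800641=3.54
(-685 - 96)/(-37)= 781/37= 21.11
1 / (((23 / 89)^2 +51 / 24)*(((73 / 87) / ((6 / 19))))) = 33078096 / 192639043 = 0.17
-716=-716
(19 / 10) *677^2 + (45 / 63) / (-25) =12191551 / 14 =870825.07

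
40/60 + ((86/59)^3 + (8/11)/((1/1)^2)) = 30437282/6777507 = 4.49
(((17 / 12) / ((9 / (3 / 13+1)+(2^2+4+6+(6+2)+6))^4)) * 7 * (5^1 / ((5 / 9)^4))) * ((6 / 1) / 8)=3197988864 / 12738075078125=0.00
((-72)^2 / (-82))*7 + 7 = -17857 / 41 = -435.54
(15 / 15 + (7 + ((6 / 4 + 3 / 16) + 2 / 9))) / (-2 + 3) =1427 / 144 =9.91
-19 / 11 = -1.73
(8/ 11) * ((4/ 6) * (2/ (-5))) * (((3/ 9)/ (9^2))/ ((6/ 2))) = -32/ 120285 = -0.00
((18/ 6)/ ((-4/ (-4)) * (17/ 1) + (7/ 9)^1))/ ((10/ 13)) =351/ 1600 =0.22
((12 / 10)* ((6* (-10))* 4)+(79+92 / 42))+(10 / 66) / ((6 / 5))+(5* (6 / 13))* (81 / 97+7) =-329629043 / 1747746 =-188.60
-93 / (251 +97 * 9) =-93 / 1124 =-0.08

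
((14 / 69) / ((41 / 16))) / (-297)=-224 / 840213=-0.00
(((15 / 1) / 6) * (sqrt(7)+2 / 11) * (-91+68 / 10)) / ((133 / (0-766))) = 3428.01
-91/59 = -1.54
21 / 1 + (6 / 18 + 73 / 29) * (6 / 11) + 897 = 293338 / 319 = 919.55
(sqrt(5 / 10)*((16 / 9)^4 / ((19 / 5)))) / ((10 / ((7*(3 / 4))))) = 28672*sqrt(2) / 41553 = 0.98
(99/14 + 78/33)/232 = 1453/35728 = 0.04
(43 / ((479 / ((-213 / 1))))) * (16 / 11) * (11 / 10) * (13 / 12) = -79378 / 2395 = -33.14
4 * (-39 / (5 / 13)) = -2028 / 5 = -405.60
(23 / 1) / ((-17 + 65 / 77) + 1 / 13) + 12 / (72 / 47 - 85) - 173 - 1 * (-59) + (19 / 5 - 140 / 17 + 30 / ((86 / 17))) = -5265424770601 / 46155840735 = -114.08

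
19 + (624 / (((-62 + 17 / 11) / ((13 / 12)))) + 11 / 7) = 892 / 95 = 9.39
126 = 126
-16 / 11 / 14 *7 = -8 / 11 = -0.73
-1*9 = -9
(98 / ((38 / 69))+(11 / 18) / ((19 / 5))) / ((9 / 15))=304565 / 1026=296.85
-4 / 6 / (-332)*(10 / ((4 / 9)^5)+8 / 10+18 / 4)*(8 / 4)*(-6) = -1489793 / 106240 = -14.02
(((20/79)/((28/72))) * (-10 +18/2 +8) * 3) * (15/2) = 8100/79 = 102.53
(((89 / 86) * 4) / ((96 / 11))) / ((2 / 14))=6853 / 2064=3.32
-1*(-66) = 66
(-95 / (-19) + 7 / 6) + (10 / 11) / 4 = 211 / 33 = 6.39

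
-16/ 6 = -8/ 3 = -2.67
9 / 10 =0.90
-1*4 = -4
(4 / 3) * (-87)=-116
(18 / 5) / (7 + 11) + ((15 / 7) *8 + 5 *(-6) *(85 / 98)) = -2126 / 245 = -8.68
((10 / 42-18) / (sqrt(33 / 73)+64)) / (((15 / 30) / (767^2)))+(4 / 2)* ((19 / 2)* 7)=-2049535673993 / 6278475+438863594* sqrt(2409) / 6278475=-323007.67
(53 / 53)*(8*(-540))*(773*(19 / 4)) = -15861960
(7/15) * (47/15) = 329/225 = 1.46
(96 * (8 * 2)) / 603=512 / 201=2.55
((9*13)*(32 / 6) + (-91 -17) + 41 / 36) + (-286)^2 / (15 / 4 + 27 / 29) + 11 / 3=17994.72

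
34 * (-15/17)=-30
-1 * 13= -13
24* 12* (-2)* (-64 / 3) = 12288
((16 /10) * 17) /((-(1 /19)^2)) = -9819.20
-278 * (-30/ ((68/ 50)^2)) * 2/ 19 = 2606250/ 5491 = 474.64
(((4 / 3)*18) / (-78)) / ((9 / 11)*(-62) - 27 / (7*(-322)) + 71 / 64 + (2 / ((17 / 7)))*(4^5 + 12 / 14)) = -3173632 / 8193622047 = -0.00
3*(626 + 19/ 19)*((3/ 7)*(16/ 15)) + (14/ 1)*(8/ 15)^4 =861.02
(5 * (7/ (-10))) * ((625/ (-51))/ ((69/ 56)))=122500/ 3519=34.81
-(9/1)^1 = -9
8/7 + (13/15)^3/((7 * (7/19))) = 230743/165375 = 1.40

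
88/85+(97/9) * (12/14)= 18338/1785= 10.27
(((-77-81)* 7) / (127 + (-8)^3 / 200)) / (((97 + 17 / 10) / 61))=-39500 / 7191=-5.49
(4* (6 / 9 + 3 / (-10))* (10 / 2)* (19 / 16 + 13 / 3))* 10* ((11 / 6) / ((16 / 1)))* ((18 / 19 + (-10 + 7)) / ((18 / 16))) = -2084225 / 24624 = -84.64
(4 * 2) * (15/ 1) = 120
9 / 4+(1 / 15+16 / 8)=259 / 60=4.32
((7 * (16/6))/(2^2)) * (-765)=-3570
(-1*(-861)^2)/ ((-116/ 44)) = 281190.72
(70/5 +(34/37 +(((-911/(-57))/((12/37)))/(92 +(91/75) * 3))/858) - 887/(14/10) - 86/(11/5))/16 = -239044548862927/5814906185088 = -41.11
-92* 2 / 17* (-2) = 368 / 17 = 21.65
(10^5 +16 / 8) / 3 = 33334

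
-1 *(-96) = 96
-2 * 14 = -28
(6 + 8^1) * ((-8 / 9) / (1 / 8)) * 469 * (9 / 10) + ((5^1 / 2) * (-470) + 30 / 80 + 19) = -1727121 / 40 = -43178.02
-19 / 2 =-9.50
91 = 91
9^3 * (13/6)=3159/2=1579.50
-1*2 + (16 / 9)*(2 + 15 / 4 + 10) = 26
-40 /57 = -0.70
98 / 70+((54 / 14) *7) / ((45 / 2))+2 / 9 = 127 / 45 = 2.82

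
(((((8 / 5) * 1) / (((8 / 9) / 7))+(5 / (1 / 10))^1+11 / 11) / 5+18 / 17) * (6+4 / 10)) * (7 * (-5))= -3086.46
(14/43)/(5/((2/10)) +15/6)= 28/2365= 0.01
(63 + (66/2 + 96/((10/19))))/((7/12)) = 16704/35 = 477.26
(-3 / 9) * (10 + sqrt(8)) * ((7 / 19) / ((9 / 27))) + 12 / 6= -32 / 19-14 * sqrt(2) / 19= -2.73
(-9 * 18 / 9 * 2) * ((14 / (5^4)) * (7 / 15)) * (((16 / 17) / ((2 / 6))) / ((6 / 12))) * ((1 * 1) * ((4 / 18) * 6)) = -150528 / 53125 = -2.83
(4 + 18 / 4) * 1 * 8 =68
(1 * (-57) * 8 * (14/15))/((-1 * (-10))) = -1064/25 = -42.56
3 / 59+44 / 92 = 718 / 1357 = 0.53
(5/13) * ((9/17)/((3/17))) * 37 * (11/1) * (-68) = -415140/13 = -31933.85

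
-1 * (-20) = 20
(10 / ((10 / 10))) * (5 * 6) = 300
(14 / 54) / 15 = 7 / 405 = 0.02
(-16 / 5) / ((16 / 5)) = -1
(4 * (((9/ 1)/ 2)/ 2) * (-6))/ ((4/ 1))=-27/ 2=-13.50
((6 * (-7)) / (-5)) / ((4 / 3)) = 63 / 10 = 6.30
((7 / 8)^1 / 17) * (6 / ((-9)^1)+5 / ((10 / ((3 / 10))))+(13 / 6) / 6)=-49 / 6120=-0.01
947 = 947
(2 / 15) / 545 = 2 / 8175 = 0.00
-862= -862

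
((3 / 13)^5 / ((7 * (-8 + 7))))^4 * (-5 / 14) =-17433922005 / 638832852328843192335856814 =-0.00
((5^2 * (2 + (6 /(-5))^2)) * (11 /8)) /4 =29.56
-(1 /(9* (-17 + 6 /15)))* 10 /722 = 25 /269667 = 0.00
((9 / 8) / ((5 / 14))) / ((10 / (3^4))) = 5103 / 200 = 25.52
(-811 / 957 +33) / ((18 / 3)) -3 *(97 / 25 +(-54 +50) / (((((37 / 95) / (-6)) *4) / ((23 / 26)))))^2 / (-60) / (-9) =7588586166961 / 2075741971875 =3.66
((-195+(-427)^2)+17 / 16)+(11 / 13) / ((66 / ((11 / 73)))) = 8296616455 / 45552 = 182135.06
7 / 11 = 0.64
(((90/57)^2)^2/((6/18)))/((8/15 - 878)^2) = 136687500/5644145299081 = 0.00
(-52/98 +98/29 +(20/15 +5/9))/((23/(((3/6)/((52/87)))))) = 60589/351624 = 0.17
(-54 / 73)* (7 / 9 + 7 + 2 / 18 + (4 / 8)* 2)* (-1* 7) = 3360 / 73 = 46.03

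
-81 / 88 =-0.92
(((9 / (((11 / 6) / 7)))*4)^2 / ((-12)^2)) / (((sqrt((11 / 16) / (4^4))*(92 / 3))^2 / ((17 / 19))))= 621831168 / 13377881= 46.48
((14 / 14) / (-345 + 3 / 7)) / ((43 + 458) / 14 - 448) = 49 / 6959826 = 0.00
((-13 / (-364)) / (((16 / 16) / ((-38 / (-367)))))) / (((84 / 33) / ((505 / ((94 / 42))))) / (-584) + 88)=23114355 / 550053401737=0.00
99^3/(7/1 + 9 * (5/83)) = 80534817/626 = 128649.87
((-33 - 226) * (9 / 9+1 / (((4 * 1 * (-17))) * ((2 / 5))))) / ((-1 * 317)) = 33929 / 43112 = 0.79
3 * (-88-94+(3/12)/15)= -10919/20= -545.95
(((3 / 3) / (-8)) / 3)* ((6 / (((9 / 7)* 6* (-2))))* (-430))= -6.97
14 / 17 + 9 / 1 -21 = -190 / 17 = -11.18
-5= -5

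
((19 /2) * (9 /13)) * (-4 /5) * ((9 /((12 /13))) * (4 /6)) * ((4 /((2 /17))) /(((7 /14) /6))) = -69768 /5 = -13953.60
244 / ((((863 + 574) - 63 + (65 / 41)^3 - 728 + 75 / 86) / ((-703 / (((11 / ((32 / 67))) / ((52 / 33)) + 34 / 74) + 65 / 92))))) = -75774739819697152 / 4537595992003725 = -16.70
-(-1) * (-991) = -991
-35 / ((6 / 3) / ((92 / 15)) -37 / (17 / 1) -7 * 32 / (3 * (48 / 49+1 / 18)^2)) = 22814783530 / 46628638087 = 0.49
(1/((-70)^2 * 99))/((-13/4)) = -1/1576575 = -0.00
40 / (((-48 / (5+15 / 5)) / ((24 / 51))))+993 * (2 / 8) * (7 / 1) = 353861 / 204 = 1734.61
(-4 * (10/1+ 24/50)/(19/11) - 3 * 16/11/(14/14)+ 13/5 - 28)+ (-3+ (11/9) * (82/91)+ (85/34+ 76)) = 193151351/8558550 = 22.57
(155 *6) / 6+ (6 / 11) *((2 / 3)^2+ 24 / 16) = 5150 / 33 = 156.06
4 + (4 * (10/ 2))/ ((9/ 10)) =236/ 9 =26.22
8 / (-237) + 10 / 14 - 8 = -12143 / 1659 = -7.32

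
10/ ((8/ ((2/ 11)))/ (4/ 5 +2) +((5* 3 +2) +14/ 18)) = 63/ 211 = 0.30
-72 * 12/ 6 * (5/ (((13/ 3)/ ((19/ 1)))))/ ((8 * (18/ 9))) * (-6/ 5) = 236.77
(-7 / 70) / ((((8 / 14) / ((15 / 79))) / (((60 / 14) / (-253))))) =45 / 79948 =0.00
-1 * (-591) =591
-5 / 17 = -0.29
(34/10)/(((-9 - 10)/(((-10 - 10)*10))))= 680/19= 35.79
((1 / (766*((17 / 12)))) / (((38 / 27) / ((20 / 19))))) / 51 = 540 / 39958007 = 0.00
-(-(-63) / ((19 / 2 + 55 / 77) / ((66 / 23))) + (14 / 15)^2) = -1249304 / 67275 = -18.57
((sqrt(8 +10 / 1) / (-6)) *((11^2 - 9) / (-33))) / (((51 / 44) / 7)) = 1568 *sqrt(2) / 153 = 14.49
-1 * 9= -9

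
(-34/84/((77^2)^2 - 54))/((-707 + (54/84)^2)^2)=-46648/2022677253994652841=-0.00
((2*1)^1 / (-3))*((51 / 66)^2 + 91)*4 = -88666 / 363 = -244.26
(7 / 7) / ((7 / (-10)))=-10 / 7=-1.43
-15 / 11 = -1.36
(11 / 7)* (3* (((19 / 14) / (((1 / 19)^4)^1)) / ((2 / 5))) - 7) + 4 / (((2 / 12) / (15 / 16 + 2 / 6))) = 2084490.60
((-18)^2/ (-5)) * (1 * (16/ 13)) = -5184/ 65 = -79.75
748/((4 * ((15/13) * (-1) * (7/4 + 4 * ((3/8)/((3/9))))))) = -9724/375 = -25.93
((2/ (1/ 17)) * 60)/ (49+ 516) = 408/ 113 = 3.61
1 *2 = 2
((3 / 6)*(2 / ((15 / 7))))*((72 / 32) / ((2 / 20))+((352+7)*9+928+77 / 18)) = 263704 / 135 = 1953.36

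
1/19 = 0.05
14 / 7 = 2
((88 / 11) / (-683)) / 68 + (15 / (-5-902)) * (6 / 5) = -0.02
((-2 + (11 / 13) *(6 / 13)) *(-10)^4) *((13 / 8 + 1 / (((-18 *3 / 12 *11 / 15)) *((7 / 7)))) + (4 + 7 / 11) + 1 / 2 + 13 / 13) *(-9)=182580000 / 169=1080355.03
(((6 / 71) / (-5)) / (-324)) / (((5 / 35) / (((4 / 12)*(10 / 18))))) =7 / 103518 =0.00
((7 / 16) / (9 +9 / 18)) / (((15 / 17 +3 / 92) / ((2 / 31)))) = 2737 / 842859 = 0.00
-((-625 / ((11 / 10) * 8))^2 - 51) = -4993.23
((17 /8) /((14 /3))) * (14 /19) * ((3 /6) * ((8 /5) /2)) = 51 /380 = 0.13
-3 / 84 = -1 / 28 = -0.04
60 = 60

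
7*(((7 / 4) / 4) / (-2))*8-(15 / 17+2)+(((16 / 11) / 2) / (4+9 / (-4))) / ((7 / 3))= -548103 / 36652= -14.95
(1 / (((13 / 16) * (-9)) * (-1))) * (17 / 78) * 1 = 136 / 4563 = 0.03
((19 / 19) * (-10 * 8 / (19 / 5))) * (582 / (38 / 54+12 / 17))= -106855200 / 12293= -8692.36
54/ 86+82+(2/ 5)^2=88997/ 1075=82.79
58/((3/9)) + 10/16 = 1397/8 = 174.62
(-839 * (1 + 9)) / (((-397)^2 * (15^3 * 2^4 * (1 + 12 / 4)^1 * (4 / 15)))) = -0.00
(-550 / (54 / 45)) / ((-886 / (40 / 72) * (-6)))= -6875 / 143532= -0.05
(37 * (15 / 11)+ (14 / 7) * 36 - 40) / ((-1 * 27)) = -907 / 297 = -3.05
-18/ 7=-2.57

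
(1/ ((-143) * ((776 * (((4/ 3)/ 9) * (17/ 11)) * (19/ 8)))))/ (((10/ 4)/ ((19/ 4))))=-0.00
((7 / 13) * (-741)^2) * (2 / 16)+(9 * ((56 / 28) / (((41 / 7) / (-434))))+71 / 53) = 619304279 / 17384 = 35624.96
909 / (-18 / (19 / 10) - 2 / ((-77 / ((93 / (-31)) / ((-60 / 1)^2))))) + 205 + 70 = 1488985025 / 8316019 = 179.05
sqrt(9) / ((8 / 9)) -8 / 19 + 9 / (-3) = -7 / 152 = -0.05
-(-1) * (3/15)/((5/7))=0.28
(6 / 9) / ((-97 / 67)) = -134 / 291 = -0.46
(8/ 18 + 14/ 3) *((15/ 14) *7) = 115/ 3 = 38.33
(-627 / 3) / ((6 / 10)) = -1045 / 3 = -348.33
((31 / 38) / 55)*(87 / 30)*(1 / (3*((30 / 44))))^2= 9889 / 961875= 0.01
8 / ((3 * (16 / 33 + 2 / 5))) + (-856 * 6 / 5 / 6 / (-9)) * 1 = 72388 / 3285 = 22.04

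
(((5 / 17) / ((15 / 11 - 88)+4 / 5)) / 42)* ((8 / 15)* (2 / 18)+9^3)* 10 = -27066325 / 45505719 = -0.59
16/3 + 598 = 1810/3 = 603.33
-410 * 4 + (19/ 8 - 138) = -14205/ 8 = -1775.62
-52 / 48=-13 / 12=-1.08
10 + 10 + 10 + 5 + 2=37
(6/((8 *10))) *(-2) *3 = -0.45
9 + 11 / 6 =65 / 6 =10.83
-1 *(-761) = 761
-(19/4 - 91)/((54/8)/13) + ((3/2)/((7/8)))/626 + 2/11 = 36071027/216909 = 166.30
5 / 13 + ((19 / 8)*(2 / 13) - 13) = -49 / 4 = -12.25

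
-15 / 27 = -5 / 9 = -0.56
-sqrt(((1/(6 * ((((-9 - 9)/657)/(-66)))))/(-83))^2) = -803/166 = -4.84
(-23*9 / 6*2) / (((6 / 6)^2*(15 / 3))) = -69 / 5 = -13.80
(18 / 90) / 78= 1 / 390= 0.00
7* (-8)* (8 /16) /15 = -28 /15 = -1.87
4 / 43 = 0.09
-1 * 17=-17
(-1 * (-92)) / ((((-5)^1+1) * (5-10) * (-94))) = -23 / 470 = -0.05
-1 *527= -527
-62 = -62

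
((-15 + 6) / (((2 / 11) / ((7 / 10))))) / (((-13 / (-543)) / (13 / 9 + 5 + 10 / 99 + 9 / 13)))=-10475.24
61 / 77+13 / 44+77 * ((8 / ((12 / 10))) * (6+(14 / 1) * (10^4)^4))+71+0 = 71866666666666669818.75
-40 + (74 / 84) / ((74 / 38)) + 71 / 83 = -134881 / 3486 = -38.69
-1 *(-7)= 7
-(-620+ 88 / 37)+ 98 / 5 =117886 / 185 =637.22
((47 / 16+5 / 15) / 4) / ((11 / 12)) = 157 / 176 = 0.89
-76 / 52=-19 / 13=-1.46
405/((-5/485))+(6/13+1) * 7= -510572/13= -39274.77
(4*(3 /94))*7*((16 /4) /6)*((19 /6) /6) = 133 /423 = 0.31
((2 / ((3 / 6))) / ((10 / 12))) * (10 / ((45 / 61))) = 976 / 15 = 65.07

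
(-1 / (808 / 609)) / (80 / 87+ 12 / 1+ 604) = -52983 / 43366976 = -0.00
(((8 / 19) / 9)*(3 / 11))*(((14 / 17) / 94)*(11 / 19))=56 / 865317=0.00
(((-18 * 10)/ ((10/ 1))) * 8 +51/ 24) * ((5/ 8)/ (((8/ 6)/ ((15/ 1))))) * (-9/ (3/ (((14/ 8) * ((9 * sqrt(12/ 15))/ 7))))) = 1379025 * sqrt(5)/ 512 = 6022.64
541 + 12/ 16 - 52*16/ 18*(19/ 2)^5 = -128737645/ 36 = -3576045.69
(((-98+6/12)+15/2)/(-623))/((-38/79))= -3555/11837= -0.30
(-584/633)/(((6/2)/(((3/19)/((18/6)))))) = -584/36081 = -0.02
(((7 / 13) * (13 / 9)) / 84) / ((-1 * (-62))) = 1 / 6696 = 0.00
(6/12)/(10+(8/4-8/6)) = 3/64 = 0.05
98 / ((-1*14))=-7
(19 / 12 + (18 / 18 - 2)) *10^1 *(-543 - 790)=-46655 / 6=-7775.83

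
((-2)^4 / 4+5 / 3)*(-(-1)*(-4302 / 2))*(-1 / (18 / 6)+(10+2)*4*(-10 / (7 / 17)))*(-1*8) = -795925448 / 7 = -113703635.43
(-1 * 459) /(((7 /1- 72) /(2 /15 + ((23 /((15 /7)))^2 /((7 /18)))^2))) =25175653974 /40625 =619708.41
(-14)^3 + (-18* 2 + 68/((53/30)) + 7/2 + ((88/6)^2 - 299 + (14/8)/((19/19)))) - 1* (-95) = -5199583/1908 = -2725.15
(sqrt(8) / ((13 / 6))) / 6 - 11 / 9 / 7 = -11 / 63 +2 * sqrt(2) / 13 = 0.04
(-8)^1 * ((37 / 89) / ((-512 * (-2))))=-37 / 11392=-0.00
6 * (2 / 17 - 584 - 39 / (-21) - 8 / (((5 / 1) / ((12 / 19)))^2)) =-3751305678 / 1073975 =-3492.92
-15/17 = -0.88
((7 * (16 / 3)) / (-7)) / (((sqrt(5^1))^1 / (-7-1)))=128 * sqrt(5) / 15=19.08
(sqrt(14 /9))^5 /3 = 196* sqrt(14) /729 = 1.01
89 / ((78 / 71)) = 6319 / 78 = 81.01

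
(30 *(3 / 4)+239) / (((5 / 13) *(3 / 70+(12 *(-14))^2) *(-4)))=-47593 / 7902732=-0.01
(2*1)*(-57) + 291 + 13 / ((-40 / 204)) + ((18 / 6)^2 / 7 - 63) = 3429 / 70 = 48.99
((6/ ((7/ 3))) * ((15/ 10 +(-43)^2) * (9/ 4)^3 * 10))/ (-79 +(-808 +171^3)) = 121411305/ 1119848576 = 0.11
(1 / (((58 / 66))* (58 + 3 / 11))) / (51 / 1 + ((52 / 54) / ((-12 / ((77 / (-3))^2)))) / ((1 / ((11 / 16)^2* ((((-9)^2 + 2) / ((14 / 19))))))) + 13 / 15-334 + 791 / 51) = -23033134080 / 3634338136394627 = -0.00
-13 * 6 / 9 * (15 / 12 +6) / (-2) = 377 / 12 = 31.42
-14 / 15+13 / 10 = 11 / 30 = 0.37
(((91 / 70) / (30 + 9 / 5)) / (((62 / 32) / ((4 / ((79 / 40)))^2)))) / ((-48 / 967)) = -160908800 / 92285667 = -1.74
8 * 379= 3032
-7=-7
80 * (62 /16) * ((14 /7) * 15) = 9300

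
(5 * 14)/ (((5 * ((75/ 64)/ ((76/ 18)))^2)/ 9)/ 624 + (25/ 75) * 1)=209.96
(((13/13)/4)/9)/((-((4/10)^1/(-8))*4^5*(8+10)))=5/165888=0.00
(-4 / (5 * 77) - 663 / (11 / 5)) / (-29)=4001 / 385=10.39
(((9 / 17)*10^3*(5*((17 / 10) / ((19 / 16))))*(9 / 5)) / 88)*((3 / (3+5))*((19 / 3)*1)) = 2025 / 11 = 184.09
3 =3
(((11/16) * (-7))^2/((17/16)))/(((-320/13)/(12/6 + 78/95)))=-5164159/2067200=-2.50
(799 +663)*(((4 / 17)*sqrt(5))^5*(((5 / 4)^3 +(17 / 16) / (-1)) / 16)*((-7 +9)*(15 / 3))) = 1225500*sqrt(5) / 83521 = 32.81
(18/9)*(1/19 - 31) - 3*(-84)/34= -17598/323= -54.48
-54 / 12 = -9 / 2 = -4.50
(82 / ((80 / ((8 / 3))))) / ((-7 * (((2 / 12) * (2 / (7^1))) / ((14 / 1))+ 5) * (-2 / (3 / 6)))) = 287 / 14710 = 0.02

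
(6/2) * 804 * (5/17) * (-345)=-4160700/17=-244747.06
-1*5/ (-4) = 5/ 4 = 1.25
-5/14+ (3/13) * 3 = 61/182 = 0.34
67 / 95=0.71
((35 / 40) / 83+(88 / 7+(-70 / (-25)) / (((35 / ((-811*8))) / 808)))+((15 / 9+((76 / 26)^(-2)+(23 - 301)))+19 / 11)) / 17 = -580912327436117 / 23532940200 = -24685.07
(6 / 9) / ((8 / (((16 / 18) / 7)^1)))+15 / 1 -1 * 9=1136 / 189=6.01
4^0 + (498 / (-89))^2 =32.31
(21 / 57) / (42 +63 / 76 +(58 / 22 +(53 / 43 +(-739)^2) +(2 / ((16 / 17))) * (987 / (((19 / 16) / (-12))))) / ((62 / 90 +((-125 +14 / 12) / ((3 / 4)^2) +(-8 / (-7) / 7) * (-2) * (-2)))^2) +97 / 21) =582662950500808716 / 92379907080625142339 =0.01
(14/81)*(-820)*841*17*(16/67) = -2626072960/5427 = -483890.36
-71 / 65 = -1.09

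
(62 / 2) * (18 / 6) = 93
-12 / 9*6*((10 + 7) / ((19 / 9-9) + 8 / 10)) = 3060 / 137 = 22.34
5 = 5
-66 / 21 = -22 / 7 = -3.14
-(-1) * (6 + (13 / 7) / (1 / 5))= 15.29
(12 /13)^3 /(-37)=-1728 /81289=-0.02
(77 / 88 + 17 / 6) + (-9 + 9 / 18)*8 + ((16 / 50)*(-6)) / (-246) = -1581383 / 24600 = -64.28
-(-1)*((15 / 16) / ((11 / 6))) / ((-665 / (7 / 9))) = -1 / 1672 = -0.00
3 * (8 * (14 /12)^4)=2401 /54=44.46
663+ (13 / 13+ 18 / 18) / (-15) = 9943 / 15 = 662.87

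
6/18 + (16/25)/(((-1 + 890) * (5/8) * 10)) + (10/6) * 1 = 1111314/555625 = 2.00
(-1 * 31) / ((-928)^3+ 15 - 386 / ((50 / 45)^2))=1550 / 39958952483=0.00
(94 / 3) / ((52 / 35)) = 1645 / 78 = 21.09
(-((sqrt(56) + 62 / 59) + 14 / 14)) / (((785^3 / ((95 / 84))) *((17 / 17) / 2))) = -19 *sqrt(14) / 2031693825 - 2299 / 239739871350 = -0.00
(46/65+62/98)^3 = 77799797109/32309356625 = 2.41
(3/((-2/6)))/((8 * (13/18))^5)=-531441/380204032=-0.00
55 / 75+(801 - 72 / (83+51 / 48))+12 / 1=3279958 / 4035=812.88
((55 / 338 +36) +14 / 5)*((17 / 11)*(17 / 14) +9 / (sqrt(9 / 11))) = 19029783 / 260260 +197541*sqrt(11) / 1690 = 460.79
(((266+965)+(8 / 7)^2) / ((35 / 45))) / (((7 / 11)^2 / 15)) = 986356305 / 16807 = 58687.23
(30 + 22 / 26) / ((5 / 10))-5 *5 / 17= 13309 / 221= 60.22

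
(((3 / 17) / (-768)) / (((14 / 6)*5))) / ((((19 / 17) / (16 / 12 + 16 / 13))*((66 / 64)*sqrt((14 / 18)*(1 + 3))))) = -0.00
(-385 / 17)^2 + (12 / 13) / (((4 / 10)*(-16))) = 15411065 / 30056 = 512.75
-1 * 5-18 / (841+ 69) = -2284 / 455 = -5.02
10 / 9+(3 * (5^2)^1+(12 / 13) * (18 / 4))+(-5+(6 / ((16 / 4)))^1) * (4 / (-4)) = 83.76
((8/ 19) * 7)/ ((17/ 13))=728/ 323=2.25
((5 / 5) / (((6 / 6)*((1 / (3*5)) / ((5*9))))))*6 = 4050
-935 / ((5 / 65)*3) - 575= -13880 / 3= -4626.67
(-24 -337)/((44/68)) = -6137/11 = -557.91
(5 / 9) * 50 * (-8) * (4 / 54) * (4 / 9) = -16000 / 2187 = -7.32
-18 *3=-54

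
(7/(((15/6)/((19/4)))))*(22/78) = 1463/390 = 3.75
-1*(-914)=914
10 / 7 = 1.43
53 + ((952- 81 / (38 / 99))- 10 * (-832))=346331 / 38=9113.97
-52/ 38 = -26/ 19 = -1.37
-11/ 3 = -3.67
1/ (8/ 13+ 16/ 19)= 247/ 360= 0.69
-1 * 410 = -410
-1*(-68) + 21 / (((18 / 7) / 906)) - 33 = 7434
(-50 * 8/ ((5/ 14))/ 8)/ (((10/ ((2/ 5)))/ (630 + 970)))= -8960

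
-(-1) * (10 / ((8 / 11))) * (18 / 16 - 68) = -29425 / 32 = -919.53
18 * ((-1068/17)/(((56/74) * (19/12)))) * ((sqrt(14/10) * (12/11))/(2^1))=-609.10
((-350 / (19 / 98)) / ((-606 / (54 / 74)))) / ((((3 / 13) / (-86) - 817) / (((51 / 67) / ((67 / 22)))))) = -564478200 / 848784559621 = -0.00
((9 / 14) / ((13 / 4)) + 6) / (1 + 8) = 188 / 273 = 0.69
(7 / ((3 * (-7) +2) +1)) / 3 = -7 / 54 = -0.13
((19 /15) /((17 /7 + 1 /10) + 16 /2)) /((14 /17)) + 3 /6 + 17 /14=28793 /15477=1.86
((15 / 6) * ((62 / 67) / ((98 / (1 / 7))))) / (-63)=-155 / 2895606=-0.00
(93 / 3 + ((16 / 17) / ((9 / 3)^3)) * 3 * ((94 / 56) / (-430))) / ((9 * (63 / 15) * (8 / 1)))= 7138121 / 69632136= 0.10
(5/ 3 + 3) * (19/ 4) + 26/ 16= 571/ 24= 23.79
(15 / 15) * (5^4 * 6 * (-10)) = -37500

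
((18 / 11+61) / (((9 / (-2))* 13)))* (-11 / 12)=53 / 54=0.98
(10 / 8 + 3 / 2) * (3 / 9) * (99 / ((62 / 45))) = 16335 / 248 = 65.87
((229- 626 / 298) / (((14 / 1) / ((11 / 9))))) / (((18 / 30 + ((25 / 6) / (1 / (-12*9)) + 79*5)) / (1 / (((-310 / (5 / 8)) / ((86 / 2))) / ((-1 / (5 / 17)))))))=-999449 / 9311904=-0.11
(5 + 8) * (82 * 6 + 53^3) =1941797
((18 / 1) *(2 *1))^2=1296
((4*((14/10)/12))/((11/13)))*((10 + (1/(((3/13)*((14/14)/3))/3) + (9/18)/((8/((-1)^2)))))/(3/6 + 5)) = 14287/2904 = 4.92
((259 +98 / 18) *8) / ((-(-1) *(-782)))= -560 / 207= -2.71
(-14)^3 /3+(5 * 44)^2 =142456 /3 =47485.33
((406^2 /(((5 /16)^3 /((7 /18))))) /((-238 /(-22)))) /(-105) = -530489344 /286875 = -1849.20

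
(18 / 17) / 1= 18 / 17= 1.06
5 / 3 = 1.67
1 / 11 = 0.09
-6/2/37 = -3/37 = -0.08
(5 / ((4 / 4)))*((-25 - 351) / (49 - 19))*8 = -1504 / 3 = -501.33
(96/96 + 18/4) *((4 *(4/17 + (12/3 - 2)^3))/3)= 60.39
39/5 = 7.80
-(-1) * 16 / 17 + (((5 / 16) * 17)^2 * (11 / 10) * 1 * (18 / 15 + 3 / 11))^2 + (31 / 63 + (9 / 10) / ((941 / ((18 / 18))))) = 2763202327175663 / 1320958033920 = 2091.82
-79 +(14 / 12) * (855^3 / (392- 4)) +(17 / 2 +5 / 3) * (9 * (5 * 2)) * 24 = 1475374531 / 776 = 1901255.84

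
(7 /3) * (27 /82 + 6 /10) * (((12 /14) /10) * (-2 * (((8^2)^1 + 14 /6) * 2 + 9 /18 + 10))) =-109093 /2050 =-53.22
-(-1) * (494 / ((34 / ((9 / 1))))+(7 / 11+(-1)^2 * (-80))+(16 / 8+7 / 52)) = 520581 / 9724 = 53.54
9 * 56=504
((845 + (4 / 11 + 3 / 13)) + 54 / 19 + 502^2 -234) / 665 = 686364292 / 1806805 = 379.88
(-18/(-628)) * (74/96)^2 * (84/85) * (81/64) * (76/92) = 44244711/2514411520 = 0.02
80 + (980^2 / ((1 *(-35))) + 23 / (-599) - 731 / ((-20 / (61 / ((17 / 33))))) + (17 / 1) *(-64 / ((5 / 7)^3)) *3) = -9580557067 / 299500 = -31988.50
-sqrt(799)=-28.27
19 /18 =1.06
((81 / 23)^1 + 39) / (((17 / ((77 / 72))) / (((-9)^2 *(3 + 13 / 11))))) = 30807 / 34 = 906.09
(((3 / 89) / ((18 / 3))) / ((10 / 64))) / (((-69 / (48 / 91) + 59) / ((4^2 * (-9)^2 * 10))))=-221184 / 34087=-6.49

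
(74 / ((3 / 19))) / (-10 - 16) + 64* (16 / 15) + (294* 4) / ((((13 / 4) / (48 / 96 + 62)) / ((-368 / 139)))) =-1621518217 / 27105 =-59823.58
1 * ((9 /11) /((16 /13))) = 117 /176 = 0.66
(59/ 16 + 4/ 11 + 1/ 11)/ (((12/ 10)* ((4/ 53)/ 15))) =965925/ 1408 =686.03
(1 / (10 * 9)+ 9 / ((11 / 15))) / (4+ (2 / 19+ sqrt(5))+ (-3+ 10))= 48753449 / 42288840-4390121 * sqrt(5) / 42288840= 0.92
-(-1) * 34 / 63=34 / 63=0.54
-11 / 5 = -2.20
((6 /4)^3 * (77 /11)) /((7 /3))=10.12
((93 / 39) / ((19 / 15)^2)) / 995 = 1395 / 933907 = 0.00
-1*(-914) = 914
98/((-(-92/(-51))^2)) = -127449/4232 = -30.12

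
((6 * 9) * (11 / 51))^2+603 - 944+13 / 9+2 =-525146 / 2601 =-201.90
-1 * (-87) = 87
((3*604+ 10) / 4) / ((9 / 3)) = 911 / 6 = 151.83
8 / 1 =8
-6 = -6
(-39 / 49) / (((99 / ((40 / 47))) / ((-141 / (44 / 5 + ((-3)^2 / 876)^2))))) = 0.11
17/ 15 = 1.13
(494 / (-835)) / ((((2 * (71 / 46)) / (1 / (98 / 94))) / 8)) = -4272112 / 2904965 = -1.47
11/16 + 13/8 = 37/16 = 2.31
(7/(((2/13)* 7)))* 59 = 767/2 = 383.50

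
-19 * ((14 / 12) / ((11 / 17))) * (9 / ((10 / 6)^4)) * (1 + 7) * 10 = -4395384 / 1375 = -3196.64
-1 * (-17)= 17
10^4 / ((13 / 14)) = 140000 / 13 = 10769.23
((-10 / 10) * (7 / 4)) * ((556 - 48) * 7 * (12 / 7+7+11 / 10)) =-610743 / 10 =-61074.30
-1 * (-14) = 14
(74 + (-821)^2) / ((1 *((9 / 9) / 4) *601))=2696460 / 601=4486.62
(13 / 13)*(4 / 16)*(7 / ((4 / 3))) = 21 / 16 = 1.31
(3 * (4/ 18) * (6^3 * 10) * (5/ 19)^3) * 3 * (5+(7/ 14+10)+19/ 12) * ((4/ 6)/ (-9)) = -99.63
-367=-367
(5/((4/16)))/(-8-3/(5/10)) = -10/7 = -1.43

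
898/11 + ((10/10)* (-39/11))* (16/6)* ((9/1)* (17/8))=-1091/11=-99.18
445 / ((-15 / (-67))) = 5963 / 3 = 1987.67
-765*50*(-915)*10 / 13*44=15399450000 / 13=1184573076.92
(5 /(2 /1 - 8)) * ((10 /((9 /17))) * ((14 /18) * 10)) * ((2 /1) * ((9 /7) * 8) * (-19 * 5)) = 6460000 /27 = 239259.26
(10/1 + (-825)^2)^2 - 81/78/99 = 132493504922347/286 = 463264003224.99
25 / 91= 0.27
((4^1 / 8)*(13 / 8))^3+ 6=26773 / 4096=6.54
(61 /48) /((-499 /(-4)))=0.01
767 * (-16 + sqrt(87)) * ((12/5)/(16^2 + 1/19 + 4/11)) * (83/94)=-1277294304/12593885 + 79830894 * sqrt(87)/12593885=-42.30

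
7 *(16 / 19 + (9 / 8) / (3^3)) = 2821 / 456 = 6.19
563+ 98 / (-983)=553331 / 983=562.90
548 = 548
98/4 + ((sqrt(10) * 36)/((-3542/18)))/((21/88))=49/2 - 864 * sqrt(10)/1127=22.08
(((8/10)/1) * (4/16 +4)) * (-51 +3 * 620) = 30753/5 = 6150.60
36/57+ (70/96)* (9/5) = 591/304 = 1.94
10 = 10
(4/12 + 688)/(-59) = -11.67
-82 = -82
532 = 532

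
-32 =-32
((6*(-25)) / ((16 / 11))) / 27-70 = -5315 / 72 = -73.82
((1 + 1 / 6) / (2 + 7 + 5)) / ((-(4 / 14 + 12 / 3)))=-7 / 360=-0.02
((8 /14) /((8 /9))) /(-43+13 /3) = -27 /1624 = -0.02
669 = 669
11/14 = 0.79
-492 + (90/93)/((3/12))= -15132/31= -488.13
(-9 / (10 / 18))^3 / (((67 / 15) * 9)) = -105.76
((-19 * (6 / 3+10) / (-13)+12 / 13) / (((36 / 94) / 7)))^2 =173185600 / 1521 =113862.98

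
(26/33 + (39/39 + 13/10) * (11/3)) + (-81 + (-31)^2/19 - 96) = -734843/6270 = -117.20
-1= -1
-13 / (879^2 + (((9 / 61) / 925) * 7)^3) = -2335382682953125 / 138800954733814515672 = -0.00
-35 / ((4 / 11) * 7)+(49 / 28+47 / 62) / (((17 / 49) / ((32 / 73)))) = -10.58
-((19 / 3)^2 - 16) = -217 / 9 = -24.11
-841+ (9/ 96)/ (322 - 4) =-2852671/ 3392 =-841.00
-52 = -52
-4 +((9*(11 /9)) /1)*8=84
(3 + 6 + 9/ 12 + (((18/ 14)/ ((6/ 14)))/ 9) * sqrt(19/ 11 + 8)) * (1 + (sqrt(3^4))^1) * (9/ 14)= 15 * sqrt(1177)/ 77 + 1755/ 28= 69.36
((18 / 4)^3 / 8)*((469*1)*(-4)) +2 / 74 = -12650321 / 592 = -21368.79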